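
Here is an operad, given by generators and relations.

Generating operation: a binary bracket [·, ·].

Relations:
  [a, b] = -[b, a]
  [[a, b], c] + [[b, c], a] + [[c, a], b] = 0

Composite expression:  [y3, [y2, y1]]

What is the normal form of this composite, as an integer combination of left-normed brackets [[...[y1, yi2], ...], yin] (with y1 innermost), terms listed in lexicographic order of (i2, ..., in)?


[[y1, y2], y3]

Antisymmetry and Jacobi reduce to y1-anchored left-normed brackets.
Composite bracket: [y3, [y2, y1]]
Each bracket splits as ab - ba, giving 4 signed words (2^2 = 4).
Only words starting with y1 matter:
  the word y1y2y3 carries sign +1 and contributes +[[y1, y2], y3]


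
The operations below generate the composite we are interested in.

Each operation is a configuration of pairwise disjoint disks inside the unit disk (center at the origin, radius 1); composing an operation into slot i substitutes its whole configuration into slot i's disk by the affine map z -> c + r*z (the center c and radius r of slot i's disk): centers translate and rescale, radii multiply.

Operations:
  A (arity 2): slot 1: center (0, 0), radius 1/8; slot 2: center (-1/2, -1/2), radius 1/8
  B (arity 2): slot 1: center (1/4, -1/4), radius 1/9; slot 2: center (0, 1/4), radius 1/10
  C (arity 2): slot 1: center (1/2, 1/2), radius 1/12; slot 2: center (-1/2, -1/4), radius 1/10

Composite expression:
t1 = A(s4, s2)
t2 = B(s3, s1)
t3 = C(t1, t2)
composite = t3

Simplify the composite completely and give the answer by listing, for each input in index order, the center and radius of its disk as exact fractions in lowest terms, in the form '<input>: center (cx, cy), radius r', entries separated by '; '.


Each s-disk chains the slot maps above it in C; radii multiply.
input s4: applying the 2 nested substitutions gives center (1/2, 1/2), radius 1/96
input s2: applying the 2 nested substitutions gives center (11/24, 11/24), radius 1/96
input s3: applying the 2 nested substitutions gives center (-19/40, -11/40), radius 1/90
input s1: applying the 2 nested substitutions gives center (-1/2, -9/40), radius 1/100

s1: center (-1/2, -9/40), radius 1/100; s2: center (11/24, 11/24), radius 1/96; s3: center (-19/40, -11/40), radius 1/90; s4: center (1/2, 1/2), radius 1/96


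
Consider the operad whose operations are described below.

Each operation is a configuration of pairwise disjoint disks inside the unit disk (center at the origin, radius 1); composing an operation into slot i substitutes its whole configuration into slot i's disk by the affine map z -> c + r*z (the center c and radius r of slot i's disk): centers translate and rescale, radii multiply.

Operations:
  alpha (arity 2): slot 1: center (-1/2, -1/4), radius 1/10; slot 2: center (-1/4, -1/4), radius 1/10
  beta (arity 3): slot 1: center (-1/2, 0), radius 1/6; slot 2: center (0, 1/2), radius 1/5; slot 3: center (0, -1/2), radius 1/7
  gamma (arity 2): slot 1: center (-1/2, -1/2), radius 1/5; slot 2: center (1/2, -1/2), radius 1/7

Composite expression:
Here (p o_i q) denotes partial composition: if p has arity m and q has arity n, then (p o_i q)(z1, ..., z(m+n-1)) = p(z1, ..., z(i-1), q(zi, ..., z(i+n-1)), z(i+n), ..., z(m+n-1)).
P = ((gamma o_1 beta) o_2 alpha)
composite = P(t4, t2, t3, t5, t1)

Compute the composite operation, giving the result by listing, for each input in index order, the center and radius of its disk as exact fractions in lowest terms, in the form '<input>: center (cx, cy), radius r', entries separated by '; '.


t1: center (1/2, -1/2), radius 1/7; t2: center (-13/25, -41/100), radius 1/250; t3: center (-51/100, -41/100), radius 1/250; t4: center (-3/5, -1/2), radius 1/30; t5: center (-1/2, -3/5), radius 1/35


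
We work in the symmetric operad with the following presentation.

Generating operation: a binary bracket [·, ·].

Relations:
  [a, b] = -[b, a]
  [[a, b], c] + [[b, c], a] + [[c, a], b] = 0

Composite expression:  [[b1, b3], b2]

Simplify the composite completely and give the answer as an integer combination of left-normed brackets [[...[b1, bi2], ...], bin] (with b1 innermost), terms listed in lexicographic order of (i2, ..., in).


[[b1, b3], b2]

Skip Jacobi rewriting: expand, keep b1-initial words, read off terms.
Composite bracket: [[b1, b3], b2]
Applying ab - ba throughout gives 4 signed words (2^2 = 4).
Coefficients come from the b1-initial words:
  word b1b3b2 has sign +1, contributing +[[b1, b3], b2]


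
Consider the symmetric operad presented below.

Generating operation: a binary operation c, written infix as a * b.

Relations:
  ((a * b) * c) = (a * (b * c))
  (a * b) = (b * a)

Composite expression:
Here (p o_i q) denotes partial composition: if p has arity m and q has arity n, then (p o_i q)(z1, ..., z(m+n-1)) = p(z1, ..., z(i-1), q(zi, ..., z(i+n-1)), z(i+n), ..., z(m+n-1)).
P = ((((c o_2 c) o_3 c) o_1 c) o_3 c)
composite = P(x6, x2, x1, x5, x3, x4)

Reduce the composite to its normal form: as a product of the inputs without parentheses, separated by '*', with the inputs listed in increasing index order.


x1 * x2 * x3 * x4 * x5 * x6

Any arrangement under c is one operation, so sort the x-inputs.
(x6 * x2) linearizes to x6 * x2
(x1 * x5) linearizes to x1 * x5
(x3 * x4) linearizes to x3 * x4
((x1 * x5) * (x3 * x4)) linearizes to x1 * x5 * x3 * x4
((x6 * x2) * ((x1 * x5) * (x3 * x4))) linearizes to x6 * x2 * x1 * x5 * x3 * x4
the factors in increasing index order: x1 * x2 * x3 * x4 * x5 * x6


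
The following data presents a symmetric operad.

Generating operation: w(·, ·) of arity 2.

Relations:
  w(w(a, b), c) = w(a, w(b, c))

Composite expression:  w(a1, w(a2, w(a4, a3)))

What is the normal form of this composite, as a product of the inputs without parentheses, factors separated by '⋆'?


a1 ⋆ a2 ⋆ a4 ⋆ a3

Under associativity of w, the answer is the a's in reading order.
w(a4, a3) linearizes to a4 ⋆ a3
w(a2, w(a4, a3)) linearizes to a2 ⋆ a4 ⋆ a3
w(a1, w(a2, w(a4, a3))) linearizes to a1 ⋆ a2 ⋆ a4 ⋆ a3


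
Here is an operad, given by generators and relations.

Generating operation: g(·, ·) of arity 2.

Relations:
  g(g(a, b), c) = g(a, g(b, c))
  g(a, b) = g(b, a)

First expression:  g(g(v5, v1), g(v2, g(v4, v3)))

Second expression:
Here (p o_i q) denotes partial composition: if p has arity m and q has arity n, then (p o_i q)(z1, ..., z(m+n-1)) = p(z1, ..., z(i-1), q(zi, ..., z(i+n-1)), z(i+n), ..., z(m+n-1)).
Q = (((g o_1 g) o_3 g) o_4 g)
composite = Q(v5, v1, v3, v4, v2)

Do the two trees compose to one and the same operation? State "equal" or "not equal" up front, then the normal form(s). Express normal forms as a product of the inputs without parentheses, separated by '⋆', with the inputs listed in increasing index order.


equal; both compose to v1 ⋆ v2 ⋆ v3 ⋆ v4 ⋆ v5

In normal form, the first expression is v1 ⋆ v2 ⋆ v3 ⋆ v4 ⋆ v5
In normal form, the second expression is v1 ⋆ v2 ⋆ v3 ⋆ v4 ⋆ v5
The normal forms match — equal.


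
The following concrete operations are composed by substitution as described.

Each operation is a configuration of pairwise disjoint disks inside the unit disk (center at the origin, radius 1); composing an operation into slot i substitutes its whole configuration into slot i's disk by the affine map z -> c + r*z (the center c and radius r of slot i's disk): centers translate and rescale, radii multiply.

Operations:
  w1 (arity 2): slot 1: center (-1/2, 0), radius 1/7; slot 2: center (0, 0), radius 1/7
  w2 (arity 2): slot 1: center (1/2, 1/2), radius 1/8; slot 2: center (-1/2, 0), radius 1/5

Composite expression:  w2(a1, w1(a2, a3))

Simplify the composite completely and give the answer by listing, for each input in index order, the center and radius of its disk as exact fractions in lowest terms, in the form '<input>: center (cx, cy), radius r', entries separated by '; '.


a1: center (1/2, 1/2), radius 1/8; a2: center (-3/5, 0), radius 1/35; a3: center (-1/2, 0), radius 1/35

Affine substitution under w2: radii multiply and a-centers shift.
tracing a1 down its 1-map path: center (1/2, 1/2), radius 1/8
tracing a2 down its 2-map path: center (-3/5, 0), radius 1/35
tracing a3 down its 2-map path: center (-1/2, 0), radius 1/35


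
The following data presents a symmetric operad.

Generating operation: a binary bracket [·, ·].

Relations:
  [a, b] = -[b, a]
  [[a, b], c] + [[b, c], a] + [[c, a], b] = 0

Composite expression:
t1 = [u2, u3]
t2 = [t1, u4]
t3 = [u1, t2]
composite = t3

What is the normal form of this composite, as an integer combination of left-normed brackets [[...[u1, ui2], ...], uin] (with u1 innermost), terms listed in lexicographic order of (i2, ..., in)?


[[[u1, u2], u3], u4] - [[[u1, u3], u2], u4] - [[[u1, u4], u2], u3] + [[[u1, u4], u3], u2]

Antisymmetry and Jacobi reduce to u1-anchored left-normed brackets.
Composite bracket: [u1, [[u2, u3], u4]]
Under [a, b] = ab - ba we get 8 signed associative words (2^3 = 8).
Words beginning with u1 determine it all:
  the word u1u2u3u4 carries sign +1 and contributes +[[[u1, u2], u3], u4]
  the word u1u3u2u4 carries sign -1 and contributes -[[[u1, u3], u2], u4]
  the word u1u4u2u3 carries sign -1 and contributes -[[[u1, u4], u2], u3]
  the word u1u4u3u2 carries sign +1 and contributes +[[[u1, u4], u3], u2]


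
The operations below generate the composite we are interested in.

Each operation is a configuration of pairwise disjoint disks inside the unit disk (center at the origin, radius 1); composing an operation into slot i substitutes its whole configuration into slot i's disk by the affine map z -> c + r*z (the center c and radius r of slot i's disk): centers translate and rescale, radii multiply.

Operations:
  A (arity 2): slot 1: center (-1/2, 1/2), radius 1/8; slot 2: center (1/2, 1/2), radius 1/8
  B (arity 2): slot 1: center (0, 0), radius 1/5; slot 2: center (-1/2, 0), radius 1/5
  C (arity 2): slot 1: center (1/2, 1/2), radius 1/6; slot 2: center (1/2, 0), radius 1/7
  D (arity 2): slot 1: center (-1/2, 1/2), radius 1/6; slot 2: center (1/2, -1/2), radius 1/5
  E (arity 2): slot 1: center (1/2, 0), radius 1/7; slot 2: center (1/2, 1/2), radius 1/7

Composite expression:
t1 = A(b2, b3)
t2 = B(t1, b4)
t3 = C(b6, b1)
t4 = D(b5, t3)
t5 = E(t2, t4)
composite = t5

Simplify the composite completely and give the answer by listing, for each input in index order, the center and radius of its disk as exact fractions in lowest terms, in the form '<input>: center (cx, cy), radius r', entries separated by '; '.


Each b-disk chains the slot maps above it in E; radii multiply.
b2: after 3 affine steps, its disk has center (17/35, 1/70), radius 1/280
b3: after 3 affine steps, its disk has center (18/35, 1/70), radius 1/280
b4: after 2 affine steps, its disk has center (3/7, 0), radius 1/35
b5: after 2 affine steps, its disk has center (3/7, 4/7), radius 1/42
b6: after 3 affine steps, its disk has center (41/70, 31/70), radius 1/210
b1: after 3 affine steps, its disk has center (41/70, 3/7), radius 1/245

b1: center (41/70, 3/7), radius 1/245; b2: center (17/35, 1/70), radius 1/280; b3: center (18/35, 1/70), radius 1/280; b4: center (3/7, 0), radius 1/35; b5: center (3/7, 4/7), radius 1/42; b6: center (41/70, 31/70), radius 1/210


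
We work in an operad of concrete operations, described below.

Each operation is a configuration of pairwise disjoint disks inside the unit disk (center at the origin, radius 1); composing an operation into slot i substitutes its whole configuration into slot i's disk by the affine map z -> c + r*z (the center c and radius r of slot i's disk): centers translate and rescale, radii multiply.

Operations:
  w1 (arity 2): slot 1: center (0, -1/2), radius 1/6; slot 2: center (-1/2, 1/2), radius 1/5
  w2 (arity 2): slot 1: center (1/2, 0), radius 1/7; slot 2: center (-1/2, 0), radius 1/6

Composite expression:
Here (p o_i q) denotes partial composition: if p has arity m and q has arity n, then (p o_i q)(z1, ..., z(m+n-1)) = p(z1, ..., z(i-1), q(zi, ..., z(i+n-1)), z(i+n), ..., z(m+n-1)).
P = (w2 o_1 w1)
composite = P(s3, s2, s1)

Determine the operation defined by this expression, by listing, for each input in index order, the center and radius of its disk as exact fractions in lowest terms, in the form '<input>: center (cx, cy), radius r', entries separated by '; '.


s1: center (-1/2, 0), radius 1/6; s2: center (3/7, 1/14), radius 1/35; s3: center (1/2, -1/14), radius 1/42


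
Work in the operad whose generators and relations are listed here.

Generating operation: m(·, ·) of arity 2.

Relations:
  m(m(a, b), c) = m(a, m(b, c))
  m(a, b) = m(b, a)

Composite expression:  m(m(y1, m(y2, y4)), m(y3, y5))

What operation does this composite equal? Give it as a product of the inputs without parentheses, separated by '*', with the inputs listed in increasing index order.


Both nesting and order wash out for m; what remains is which y's occur.
m(y2, y4) collapses to y2 * y4
m(y1, m(y2, y4)) collapses to y1 * y2 * y4
m(y3, y5) collapses to y3 * y5
m(m(y1, m(y2, y4)), m(y3, y5)) collapses to y1 * y2 * y4 * y3 * y5
putting the inputs in ascending order: y1 * y2 * y3 * y4 * y5

y1 * y2 * y3 * y4 * y5


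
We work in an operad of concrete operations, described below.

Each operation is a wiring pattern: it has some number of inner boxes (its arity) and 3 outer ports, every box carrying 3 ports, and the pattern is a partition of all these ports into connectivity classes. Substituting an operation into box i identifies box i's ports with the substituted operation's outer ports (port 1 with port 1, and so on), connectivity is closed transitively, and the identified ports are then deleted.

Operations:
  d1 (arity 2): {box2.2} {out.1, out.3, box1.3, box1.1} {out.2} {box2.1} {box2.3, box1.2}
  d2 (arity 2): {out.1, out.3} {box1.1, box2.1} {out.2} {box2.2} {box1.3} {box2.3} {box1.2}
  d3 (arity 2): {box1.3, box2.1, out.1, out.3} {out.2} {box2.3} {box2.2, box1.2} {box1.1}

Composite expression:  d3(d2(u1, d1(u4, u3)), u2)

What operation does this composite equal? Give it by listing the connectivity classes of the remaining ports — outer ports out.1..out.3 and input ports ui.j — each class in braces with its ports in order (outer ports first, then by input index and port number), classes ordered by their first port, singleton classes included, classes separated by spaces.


{out.1, out.3, u2.1} {out.2} {u1.1, u4.1, u4.3} {u1.2} {u1.3} {u2.2} {u2.3} {u3.1} {u3.2} {u3.3, u4.2}


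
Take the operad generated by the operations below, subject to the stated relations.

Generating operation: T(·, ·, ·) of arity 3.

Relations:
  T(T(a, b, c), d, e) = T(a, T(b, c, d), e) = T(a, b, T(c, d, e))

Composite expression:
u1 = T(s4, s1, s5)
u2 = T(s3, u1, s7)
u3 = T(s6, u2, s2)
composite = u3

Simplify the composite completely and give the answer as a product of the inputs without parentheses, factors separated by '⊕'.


s6 ⊕ s3 ⊕ s4 ⊕ s1 ⊕ s5 ⊕ s7 ⊕ s2

Associativity of T dissolves the nesting; only the s-input order survives.
T(s4, s1, s5) linearizes to s4 ⊕ s1 ⊕ s5
T(s3, T(s4, s1, s5), s7) linearizes to s3 ⊕ s4 ⊕ s1 ⊕ s5 ⊕ s7
T(s6, T(s3, T(s4, s1, s5), s7), s2) linearizes to s6 ⊕ s3 ⊕ s4 ⊕ s1 ⊕ s5 ⊕ s7 ⊕ s2


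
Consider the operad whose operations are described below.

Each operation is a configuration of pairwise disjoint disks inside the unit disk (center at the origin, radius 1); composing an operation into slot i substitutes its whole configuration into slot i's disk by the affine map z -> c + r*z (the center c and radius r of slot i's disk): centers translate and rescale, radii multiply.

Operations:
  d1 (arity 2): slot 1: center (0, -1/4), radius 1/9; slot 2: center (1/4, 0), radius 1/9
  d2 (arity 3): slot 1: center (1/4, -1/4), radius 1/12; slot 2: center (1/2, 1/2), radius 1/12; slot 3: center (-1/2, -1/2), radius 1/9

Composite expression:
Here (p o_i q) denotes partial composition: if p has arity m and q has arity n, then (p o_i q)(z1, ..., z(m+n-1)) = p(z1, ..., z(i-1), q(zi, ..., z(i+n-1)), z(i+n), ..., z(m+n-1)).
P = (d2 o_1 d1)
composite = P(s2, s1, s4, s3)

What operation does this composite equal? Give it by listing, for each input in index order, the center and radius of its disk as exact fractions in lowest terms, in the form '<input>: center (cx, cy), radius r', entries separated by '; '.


s1: center (13/48, -1/4), radius 1/108; s2: center (1/4, -13/48), radius 1/108; s3: center (-1/2, -1/2), radius 1/9; s4: center (1/2, 1/2), radius 1/12

Nesting under d2 composes maps z -> c + r*z down each s-path.
input s2: composing its 2 substitution steps yields center (1/4, -13/48), radius 1/108
input s1: composing its 2 substitution steps yields center (13/48, -1/4), radius 1/108
input s4: composing its 1 substitution step yields center (1/2, 1/2), radius 1/12
input s3: composing its 1 substitution step yields center (-1/2, -1/2), radius 1/9


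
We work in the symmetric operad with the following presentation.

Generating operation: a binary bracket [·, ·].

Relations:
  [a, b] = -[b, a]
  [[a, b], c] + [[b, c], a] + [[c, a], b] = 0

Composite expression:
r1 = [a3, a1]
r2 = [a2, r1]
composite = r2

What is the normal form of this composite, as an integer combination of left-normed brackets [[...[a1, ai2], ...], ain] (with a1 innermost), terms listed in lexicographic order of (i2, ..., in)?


[[a1, a3], a2]


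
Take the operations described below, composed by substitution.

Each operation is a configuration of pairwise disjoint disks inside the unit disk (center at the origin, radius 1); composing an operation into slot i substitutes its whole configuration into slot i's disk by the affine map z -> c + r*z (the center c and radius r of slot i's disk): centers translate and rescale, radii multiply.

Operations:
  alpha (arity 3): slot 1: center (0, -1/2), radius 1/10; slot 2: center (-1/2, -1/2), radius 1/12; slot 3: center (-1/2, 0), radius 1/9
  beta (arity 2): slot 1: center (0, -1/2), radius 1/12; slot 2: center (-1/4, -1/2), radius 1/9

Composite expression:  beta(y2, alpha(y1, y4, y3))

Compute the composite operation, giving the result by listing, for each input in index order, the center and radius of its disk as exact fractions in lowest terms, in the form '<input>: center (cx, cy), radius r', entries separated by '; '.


y1: center (-1/4, -5/9), radius 1/90; y2: center (0, -1/2), radius 1/12; y3: center (-11/36, -1/2), radius 1/81; y4: center (-11/36, -5/9), radius 1/108

Follow each y-input down from beta: c' goes to c + r*c', radius to r*r'.
for y2, the 1-step affine chain lands on center (0, -1/2), radius 1/12
for y1, the 2-step affine chain lands on center (-1/4, -5/9), radius 1/90
for y4, the 2-step affine chain lands on center (-11/36, -5/9), radius 1/108
for y3, the 2-step affine chain lands on center (-11/36, -1/2), radius 1/81


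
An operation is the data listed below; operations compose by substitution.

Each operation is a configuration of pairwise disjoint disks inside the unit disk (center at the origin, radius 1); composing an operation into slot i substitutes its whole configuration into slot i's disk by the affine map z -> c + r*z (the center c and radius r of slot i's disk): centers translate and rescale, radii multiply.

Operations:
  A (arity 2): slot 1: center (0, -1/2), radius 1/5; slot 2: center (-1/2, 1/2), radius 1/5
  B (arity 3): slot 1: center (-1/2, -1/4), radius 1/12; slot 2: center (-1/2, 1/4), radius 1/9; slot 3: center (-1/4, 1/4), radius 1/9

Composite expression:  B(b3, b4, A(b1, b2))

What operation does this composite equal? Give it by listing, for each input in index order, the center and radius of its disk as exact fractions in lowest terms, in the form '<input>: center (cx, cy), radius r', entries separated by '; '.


Follow each b-input down from B: c' goes to c + r*c', radius to r*r'.
for b3, the 1-step affine chain lands on center (-1/2, -1/4), radius 1/12
for b4, the 1-step affine chain lands on center (-1/2, 1/4), radius 1/9
for b1, the 2-step affine chain lands on center (-1/4, 7/36), radius 1/45
for b2, the 2-step affine chain lands on center (-11/36, 11/36), radius 1/45

b1: center (-1/4, 7/36), radius 1/45; b2: center (-11/36, 11/36), radius 1/45; b3: center (-1/2, -1/4), radius 1/12; b4: center (-1/2, 1/4), radius 1/9


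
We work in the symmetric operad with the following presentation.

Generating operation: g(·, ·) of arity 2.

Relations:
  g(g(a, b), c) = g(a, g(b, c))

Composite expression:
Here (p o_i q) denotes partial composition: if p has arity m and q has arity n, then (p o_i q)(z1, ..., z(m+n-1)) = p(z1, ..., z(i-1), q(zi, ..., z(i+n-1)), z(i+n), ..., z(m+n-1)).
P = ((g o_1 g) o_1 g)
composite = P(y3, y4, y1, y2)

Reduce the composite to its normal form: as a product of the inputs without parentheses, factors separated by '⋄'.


All parenthesizations of g agree; list the y-inputs left to right.
g(y3, y4) spells out as y3 ⋄ y4
g(g(y3, y4), y1) spells out as y3 ⋄ y4 ⋄ y1
g(g(g(y3, y4), y1), y2) spells out as y3 ⋄ y4 ⋄ y1 ⋄ y2

y3 ⋄ y4 ⋄ y1 ⋄ y2


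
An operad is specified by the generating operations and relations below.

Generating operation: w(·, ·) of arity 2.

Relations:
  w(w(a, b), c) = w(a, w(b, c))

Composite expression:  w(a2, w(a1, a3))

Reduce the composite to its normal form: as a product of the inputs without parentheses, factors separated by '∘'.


a2 ∘ a1 ∘ a3

All parenthesizations of w agree; list the a-inputs left to right.
w(a1, a3) spells out as a1 ∘ a3
w(a2, w(a1, a3)) spells out as a2 ∘ a1 ∘ a3


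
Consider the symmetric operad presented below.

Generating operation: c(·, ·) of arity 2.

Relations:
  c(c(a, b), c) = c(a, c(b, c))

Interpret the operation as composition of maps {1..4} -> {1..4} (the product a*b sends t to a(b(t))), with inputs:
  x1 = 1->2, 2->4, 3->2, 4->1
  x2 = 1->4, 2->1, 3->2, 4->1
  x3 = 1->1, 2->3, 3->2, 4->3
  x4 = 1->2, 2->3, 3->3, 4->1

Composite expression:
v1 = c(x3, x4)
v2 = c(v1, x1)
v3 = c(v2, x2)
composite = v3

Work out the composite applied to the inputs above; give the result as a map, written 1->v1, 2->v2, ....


c(x3, x4) = 1->3, 2->2, 3->2, 4->1
c(c(x3, x4), x1) = 1->2, 2->1, 3->2, 4->3
c(c(c(x3, x4), x1), x2) = 1->3, 2->2, 3->1, 4->2

1->3, 2->2, 3->1, 4->2


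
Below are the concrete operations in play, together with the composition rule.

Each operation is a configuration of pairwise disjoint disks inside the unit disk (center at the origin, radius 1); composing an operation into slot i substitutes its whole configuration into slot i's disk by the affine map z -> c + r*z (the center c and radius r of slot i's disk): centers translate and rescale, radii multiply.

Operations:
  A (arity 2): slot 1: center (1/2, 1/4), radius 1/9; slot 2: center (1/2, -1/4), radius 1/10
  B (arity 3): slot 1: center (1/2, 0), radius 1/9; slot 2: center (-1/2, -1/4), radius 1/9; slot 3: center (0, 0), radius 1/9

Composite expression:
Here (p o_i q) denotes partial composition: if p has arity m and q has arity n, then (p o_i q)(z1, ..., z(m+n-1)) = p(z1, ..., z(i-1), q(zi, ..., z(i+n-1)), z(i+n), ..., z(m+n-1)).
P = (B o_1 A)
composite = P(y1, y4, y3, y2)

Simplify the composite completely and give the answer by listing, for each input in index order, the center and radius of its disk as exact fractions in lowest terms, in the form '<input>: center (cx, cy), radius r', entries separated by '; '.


y1: center (5/9, 1/36), radius 1/81; y2: center (0, 0), radius 1/9; y3: center (-1/2, -1/4), radius 1/9; y4: center (5/9, -1/36), radius 1/90

Each y-disk chains the slot maps above it in B; radii multiply.
input y1: composing its 2 substitution steps yields center (5/9, 1/36), radius 1/81
input y4: composing its 2 substitution steps yields center (5/9, -1/36), radius 1/90
input y3: composing its 1 substitution step yields center (-1/2, -1/4), radius 1/9
input y2: composing its 1 substitution step yields center (0, 0), radius 1/9


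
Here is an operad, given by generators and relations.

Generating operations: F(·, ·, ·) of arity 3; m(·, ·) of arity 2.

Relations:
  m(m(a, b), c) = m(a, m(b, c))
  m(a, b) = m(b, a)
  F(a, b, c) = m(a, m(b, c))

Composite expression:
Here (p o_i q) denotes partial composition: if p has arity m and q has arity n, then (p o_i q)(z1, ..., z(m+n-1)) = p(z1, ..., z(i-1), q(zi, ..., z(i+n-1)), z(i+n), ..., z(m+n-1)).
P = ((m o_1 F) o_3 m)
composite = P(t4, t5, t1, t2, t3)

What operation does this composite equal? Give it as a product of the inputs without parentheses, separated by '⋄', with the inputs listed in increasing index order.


Both nesting and order wash out for m; what remains is which t's occur.
m(t1, t2) flattens to t1 ⋄ t2
F(t4, t5, m(t1, t2)) flattens to t4 ⋄ t5 ⋄ t1 ⋄ t2
m(F(t4, t5, m(t1, t2)), t3) flattens to t4 ⋄ t5 ⋄ t1 ⋄ t2 ⋄ t3
sorting the factors by input index: t1 ⋄ t2 ⋄ t3 ⋄ t4 ⋄ t5

t1 ⋄ t2 ⋄ t3 ⋄ t4 ⋄ t5


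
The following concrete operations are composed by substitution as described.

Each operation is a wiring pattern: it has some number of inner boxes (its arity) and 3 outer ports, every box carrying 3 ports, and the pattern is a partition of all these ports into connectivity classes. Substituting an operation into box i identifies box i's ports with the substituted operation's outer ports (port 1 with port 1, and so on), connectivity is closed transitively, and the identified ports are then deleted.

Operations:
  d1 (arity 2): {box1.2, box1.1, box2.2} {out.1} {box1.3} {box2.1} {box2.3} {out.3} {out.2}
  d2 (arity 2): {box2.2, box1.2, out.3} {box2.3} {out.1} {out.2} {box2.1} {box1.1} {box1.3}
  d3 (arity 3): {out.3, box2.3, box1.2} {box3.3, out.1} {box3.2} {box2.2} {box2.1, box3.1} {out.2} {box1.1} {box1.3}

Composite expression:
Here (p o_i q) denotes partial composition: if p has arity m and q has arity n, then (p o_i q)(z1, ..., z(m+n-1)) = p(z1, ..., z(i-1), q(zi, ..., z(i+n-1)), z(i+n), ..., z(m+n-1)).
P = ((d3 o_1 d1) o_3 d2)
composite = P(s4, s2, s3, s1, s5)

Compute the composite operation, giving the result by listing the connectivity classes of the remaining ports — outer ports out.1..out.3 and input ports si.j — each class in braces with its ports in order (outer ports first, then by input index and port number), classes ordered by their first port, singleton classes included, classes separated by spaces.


Connectivity passes through glued d3-boundaries; trace each wire chain.
the subtree at d1 composes to {out.1} {out.2} {out.3} {s2.1} {s2.2, s4.1, s4.2} {s2.3} {s4.3} on (s4, s2); out.j = own outer ports
the subtree at d2 composes to {out.1} {out.2} {out.3, s1.2, s3.2} {s1.1} {s1.3} {s3.1} {s3.3} on (s3, s1); out.j = own outer ports
the subtree at d3 composes to {out.1, s5.3} {out.2} {out.3, s1.2, s3.2} {s1.1} {s1.3} {s2.1} {s2.2, s4.1, s4.2} {s2.3} {s3.1} {s3.3} {s4.3} {s5.1} {s5.2} on (s4, s2, s3, s1, s5); out.j = own outer ports

{out.1, s5.3} {out.2} {out.3, s1.2, s3.2} {s1.1} {s1.3} {s2.1} {s2.2, s4.1, s4.2} {s2.3} {s3.1} {s3.3} {s4.3} {s5.1} {s5.2}


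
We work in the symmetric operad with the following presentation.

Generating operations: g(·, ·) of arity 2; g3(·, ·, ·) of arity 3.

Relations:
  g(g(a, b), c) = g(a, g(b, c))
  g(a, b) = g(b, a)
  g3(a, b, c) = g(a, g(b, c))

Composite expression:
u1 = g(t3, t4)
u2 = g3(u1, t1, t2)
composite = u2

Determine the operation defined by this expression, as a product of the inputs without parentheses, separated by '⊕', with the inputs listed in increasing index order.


t1 ⊕ t2 ⊕ t3 ⊕ t4


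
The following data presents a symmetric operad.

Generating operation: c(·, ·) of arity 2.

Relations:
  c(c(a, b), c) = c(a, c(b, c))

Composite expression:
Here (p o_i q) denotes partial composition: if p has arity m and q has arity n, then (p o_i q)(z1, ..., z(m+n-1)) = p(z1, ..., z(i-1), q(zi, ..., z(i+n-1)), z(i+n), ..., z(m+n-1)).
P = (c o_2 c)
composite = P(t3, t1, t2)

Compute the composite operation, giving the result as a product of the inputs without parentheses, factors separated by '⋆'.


t3 ⋆ t1 ⋆ t2

Associativity of c dissolves the nesting; only the t-input order survives.
c(t1, t2) linearizes to t1 ⋆ t2
c(t3, c(t1, t2)) linearizes to t3 ⋆ t1 ⋆ t2


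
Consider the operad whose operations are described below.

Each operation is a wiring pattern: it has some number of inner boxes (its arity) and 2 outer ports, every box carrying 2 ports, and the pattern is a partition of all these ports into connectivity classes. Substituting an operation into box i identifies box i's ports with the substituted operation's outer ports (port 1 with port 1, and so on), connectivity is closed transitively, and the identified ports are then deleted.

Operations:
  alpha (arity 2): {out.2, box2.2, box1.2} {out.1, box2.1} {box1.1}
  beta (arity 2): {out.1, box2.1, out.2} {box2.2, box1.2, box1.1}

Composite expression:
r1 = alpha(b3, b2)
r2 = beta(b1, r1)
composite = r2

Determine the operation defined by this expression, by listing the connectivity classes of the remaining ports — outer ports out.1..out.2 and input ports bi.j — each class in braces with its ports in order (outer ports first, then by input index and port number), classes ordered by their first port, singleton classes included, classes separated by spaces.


{out.1, out.2, b2.1} {b1.1, b1.2, b2.2, b3.2} {b3.1}

After gluing at beta, chains via deleted ports link the b-ports.
the subtree at alpha composes to {out.1, b2.1} {out.2, b2.2, b3.2} {b3.1} on (b3, b2); out.j = own outer ports
the subtree at beta composes to {out.1, out.2, b2.1} {b1.1, b1.2, b2.2, b3.2} {b3.1} on (b1, b3, b2); out.j = own outer ports


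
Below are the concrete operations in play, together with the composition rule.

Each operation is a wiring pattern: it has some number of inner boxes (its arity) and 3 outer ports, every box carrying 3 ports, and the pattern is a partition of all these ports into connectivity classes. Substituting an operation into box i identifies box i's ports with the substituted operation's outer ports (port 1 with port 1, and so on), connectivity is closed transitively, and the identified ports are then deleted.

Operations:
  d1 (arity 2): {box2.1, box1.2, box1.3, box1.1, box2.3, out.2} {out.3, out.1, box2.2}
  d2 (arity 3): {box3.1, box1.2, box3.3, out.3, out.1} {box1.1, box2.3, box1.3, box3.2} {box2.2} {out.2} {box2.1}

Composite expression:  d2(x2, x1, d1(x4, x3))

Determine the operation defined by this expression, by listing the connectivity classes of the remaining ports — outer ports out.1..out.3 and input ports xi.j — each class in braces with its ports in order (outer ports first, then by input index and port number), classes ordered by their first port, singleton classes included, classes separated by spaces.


Reachability decides: close wires over d2-identified ports.
through d1, on inputs (x4, x3): {out.1, out.3, x3.2} {out.2, x3.1, x3.3, x4.1, x4.2, x4.3} (out.j = stage outer ports)
through d2, on inputs (x2, x1, x4, x3): {out.1, out.3, x2.2, x3.2} {out.2} {x1.1} {x1.2} {x1.3, x2.1, x2.3, x3.1, x3.3, x4.1, x4.2, x4.3} (out.j = stage outer ports)

{out.1, out.3, x2.2, x3.2} {out.2} {x1.1} {x1.2} {x1.3, x2.1, x2.3, x3.1, x3.3, x4.1, x4.2, x4.3}


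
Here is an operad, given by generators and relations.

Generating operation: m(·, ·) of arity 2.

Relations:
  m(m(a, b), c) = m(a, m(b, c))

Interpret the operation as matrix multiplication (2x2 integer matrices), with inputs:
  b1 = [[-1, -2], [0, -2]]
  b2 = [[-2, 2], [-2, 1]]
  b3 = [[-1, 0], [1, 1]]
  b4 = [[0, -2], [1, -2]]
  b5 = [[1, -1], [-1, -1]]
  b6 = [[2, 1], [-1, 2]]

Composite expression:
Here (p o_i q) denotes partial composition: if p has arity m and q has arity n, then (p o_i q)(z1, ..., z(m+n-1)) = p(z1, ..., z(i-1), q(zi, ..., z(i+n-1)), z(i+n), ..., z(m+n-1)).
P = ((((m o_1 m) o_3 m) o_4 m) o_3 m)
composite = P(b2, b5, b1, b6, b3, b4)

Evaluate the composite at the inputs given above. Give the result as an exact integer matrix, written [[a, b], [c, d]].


[[20, -80], [11, -40]]

m(b2, b5) = [[-4, 0], [-3, 1]]
m(b1, b6) = [[0, -5], [2, -4]]
m(b3, b4) = [[0, 2], [1, -4]]
m(m(b1, b6), m(b3, b4)) = [[-5, 20], [-4, 20]]
m(m(b2, b5), m(m(b1, b6), m(b3, b4))) = [[20, -80], [11, -40]]


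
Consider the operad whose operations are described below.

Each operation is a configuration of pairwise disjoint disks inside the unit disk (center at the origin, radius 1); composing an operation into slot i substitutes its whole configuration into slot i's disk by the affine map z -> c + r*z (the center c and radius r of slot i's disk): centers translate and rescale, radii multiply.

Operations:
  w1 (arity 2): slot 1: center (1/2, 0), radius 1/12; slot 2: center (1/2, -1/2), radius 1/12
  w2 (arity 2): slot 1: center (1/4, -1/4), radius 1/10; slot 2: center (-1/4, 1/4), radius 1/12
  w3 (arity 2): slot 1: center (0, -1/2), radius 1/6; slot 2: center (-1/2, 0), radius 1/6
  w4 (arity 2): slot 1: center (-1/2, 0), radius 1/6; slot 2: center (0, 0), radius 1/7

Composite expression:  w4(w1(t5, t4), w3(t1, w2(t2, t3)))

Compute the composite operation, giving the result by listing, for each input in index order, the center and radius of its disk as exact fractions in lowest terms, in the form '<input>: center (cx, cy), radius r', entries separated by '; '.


Nesting under w4 composes maps z -> c + r*z down each t-path.
for t5, the 2-step affine chain lands on center (-5/12, 0), radius 1/72
for t4, the 2-step affine chain lands on center (-5/12, -1/12), radius 1/72
for t1, the 2-step affine chain lands on center (0, -1/14), radius 1/42
for t2, the 3-step affine chain lands on center (-11/168, -1/168), radius 1/420
for t3, the 3-step affine chain lands on center (-13/168, 1/168), radius 1/504

t1: center (0, -1/14), radius 1/42; t2: center (-11/168, -1/168), radius 1/420; t3: center (-13/168, 1/168), radius 1/504; t4: center (-5/12, -1/12), radius 1/72; t5: center (-5/12, 0), radius 1/72


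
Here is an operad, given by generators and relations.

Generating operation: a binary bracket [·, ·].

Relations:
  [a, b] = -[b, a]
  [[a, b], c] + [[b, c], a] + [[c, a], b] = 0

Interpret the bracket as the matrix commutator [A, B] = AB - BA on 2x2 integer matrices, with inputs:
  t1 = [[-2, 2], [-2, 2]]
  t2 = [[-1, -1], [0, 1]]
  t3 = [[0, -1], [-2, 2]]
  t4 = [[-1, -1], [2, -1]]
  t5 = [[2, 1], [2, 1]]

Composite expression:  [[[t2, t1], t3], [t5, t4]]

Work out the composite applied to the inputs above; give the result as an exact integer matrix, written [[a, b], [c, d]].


[t2, t1] = [[2, -8], [-4, -2]]
[[t2, t1], t3] = [[12, -20], [16, -12]]
[t5, t4] = [[4, -1], [-2, -4]]
[[[t2, t1], t3], [t5, t4]] = [[56, 136], [176, -56]]

[[56, 136], [176, -56]]


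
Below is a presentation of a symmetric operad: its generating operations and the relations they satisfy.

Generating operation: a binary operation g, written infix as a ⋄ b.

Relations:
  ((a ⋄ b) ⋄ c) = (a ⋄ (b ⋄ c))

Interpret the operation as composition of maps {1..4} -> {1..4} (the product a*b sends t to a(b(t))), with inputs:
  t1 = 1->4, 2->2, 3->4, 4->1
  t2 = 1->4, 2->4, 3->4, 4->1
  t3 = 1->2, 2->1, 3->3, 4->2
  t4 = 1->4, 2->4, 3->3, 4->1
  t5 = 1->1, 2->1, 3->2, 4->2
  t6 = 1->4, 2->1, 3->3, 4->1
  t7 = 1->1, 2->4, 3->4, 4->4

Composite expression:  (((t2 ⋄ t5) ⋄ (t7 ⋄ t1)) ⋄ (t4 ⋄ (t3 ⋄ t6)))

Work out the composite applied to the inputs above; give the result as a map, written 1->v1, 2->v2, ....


(t2 ⋄ t5) = 1->4, 2->4, 3->4, 4->4
(t7 ⋄ t1) = 1->4, 2->4, 3->4, 4->1
((t2 ⋄ t5) ⋄ (t7 ⋄ t1)) = 1->4, 2->4, 3->4, 4->4
(t3 ⋄ t6) = 1->2, 2->2, 3->3, 4->2
(t4 ⋄ (t3 ⋄ t6)) = 1->4, 2->4, 3->3, 4->4
(((t2 ⋄ t5) ⋄ (t7 ⋄ t1)) ⋄ (t4 ⋄ (t3 ⋄ t6))) = 1->4, 2->4, 3->4, 4->4

1->4, 2->4, 3->4, 4->4


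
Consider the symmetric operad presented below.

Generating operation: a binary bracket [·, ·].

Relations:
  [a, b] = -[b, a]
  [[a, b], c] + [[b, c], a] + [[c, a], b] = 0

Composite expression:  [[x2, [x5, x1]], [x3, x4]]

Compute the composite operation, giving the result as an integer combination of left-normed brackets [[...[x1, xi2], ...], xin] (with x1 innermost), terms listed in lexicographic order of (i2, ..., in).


[[[[x1, x5], x2], x3], x4] - [[[[x1, x5], x2], x4], x3]

In the tensor algebra, words opening x1 carry the x1-anchored form.
Composite bracket: [[x2, [x5, x1]], [x3, x4]]
Under [a, b] = ab - ba we get 16 signed associative words (2^4 = 16).
The x1-initial words carry the normal form:
  x1x5x2x3x4 (sign +1) contributes +[[[[x1, x5], x2], x3], x4]
  x1x5x2x4x3 (sign -1) contributes -[[[[x1, x5], x2], x4], x3]


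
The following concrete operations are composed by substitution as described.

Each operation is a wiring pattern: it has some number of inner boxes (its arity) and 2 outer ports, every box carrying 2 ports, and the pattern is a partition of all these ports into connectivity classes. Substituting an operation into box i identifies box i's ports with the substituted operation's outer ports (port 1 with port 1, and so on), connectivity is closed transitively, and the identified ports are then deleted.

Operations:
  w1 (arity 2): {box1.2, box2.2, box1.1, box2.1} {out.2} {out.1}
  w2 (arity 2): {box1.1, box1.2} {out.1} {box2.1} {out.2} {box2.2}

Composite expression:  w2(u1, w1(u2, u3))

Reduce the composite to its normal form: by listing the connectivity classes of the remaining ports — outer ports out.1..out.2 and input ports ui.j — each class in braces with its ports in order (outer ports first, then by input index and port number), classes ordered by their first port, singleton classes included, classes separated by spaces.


{out.1} {out.2} {u1.1, u1.2} {u2.1, u2.2, u3.1, u3.2}

Treat the ports identified at w2 as solder joints: merge, then drop.
stage w1: inputs (u2, u3), connectivity {out.1} {out.2} {u2.1, u2.2, u3.1, u3.2}, out.j its boundary
stage w2: inputs (u1, u2, u3), connectivity {out.1} {out.2} {u1.1, u1.2} {u2.1, u2.2, u3.1, u3.2}, out.j its boundary


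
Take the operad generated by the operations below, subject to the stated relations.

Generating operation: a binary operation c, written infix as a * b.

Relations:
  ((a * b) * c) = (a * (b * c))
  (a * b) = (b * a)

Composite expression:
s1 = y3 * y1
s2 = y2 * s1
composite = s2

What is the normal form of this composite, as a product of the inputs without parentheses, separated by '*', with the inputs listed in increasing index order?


y1 * y2 * y3


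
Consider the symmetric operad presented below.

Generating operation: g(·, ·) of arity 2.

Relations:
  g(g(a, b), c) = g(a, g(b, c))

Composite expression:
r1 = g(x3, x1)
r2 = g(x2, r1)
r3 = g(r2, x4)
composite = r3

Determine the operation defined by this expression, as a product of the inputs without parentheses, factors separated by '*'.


x2 * x3 * x1 * x4

The g-tree's shape is irrelevant; the x-reading-order decides.
g(x3, x1) collapses to x3 * x1
g(x2, g(x3, x1)) collapses to x2 * x3 * x1
g(g(x2, g(x3, x1)), x4) collapses to x2 * x3 * x1 * x4


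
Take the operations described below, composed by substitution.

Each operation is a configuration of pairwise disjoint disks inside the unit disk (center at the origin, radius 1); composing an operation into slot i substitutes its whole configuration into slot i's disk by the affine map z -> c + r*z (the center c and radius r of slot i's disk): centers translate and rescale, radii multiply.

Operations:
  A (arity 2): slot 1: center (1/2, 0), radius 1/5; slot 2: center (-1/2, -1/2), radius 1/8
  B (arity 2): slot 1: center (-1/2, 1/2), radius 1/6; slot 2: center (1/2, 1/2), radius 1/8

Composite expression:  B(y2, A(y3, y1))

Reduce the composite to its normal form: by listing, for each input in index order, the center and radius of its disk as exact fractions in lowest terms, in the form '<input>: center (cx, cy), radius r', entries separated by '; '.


y1: center (7/16, 7/16), radius 1/64; y2: center (-1/2, 1/2), radius 1/6; y3: center (9/16, 1/2), radius 1/40

Nesting under B composes maps z -> c + r*z down each y-path.
for y2, the 1-step affine chain lands on center (-1/2, 1/2), radius 1/6
for y3, the 2-step affine chain lands on center (9/16, 1/2), radius 1/40
for y1, the 2-step affine chain lands on center (7/16, 7/16), radius 1/64


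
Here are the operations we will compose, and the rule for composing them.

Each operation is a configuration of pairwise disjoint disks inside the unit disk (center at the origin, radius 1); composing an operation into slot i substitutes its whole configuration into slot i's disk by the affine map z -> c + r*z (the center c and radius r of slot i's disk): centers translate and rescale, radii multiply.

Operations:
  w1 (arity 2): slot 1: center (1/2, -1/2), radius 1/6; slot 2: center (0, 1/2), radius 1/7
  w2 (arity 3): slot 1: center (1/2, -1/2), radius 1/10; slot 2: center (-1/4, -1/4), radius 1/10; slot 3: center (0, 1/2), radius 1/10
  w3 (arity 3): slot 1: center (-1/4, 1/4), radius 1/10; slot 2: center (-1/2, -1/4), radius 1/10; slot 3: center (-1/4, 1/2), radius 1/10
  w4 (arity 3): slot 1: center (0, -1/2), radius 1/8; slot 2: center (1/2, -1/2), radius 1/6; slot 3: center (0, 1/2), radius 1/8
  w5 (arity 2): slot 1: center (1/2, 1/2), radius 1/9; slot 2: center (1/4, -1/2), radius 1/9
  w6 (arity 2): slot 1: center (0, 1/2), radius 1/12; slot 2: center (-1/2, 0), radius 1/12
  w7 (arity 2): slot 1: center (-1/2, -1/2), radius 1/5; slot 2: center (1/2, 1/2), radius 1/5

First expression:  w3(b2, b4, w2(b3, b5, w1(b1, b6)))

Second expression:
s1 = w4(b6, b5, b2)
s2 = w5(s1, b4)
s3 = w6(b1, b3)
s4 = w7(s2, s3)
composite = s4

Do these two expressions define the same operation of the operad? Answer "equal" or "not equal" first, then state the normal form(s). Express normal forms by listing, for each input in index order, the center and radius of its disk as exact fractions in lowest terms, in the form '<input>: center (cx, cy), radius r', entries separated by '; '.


not equal; the first gives b1: center (-49/200, 109/200), radius 1/600; b2: center (-1/4, 1/4), radius 1/10; b3: center (-1/5, 9/20), radius 1/100; b4: center (-1/2, -1/4), radius 1/10; b5: center (-11/40, 19/40), radius 1/100; b6: center (-1/4, 111/200), radius 1/700 and the second b1: center (1/2, 3/5), radius 1/60; b2: center (-2/5, -7/18), radius 1/360; b3: center (2/5, 1/2), radius 1/60; b4: center (-9/20, -3/5), radius 1/45; b5: center (-7/18, -37/90), radius 1/270; b6: center (-2/5, -37/90), radius 1/360
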